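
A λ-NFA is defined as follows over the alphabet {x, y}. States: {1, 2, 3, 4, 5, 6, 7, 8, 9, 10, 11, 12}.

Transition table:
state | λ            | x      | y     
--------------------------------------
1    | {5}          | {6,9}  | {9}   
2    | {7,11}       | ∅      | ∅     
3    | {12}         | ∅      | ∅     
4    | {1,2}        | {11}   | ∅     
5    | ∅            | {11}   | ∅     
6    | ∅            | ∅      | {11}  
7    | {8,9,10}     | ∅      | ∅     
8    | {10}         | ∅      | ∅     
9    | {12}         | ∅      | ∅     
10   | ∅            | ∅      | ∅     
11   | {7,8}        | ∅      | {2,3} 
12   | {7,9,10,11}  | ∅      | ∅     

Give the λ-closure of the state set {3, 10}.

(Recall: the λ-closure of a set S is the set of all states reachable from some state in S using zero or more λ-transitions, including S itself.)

{3, 7, 8, 9, 10, 11, 12}

Start with {3, 10}.
From 3 via λ: add 12.
From 12 via λ: add 7, 9, 11.
From 7 via λ: add 8.
No new states can be added; the closed set is {3, 7, 8, 9, 10, 11, 12}.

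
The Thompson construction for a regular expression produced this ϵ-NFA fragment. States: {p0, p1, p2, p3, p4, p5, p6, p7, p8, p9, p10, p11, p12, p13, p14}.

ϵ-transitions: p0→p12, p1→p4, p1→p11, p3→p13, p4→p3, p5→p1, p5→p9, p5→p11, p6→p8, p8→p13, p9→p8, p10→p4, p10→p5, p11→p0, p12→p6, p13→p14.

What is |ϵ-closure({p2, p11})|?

Start with {p2, p11}.
From p11 via ϵ: add p0.
From p0 via ϵ: add p12.
From p12 via ϵ: add p6.
From p6 via ϵ: add p8.
From p8 via ϵ: add p13.
From p13 via ϵ: add p14.
ϵ-closure = {p0, p2, p6, p8, p11, p12, p13, p14}, which has 8 states.

8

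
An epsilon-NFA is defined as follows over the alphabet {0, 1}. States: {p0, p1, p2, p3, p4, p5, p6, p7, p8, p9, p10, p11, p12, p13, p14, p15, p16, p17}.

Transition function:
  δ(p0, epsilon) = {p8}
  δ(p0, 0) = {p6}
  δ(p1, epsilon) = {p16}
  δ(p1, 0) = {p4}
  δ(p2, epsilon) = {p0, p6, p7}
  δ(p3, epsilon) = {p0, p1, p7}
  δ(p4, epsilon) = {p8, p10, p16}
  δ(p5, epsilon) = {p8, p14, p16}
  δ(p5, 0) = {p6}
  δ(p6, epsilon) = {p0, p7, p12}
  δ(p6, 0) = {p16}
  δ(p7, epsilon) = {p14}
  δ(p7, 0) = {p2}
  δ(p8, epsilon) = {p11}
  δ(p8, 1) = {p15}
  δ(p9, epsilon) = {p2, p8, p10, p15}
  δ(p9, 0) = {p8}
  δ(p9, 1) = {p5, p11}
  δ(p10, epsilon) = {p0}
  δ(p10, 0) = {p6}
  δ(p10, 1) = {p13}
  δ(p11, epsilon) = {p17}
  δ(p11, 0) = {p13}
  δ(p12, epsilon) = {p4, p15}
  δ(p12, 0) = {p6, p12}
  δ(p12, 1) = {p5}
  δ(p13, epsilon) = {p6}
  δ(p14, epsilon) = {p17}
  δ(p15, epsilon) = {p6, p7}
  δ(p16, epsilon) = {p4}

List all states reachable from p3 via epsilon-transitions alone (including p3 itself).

{p0, p1, p3, p4, p7, p8, p10, p11, p14, p16, p17}

Start with {p3}.
From p3 via epsilon: add p0, p1, p7.
From p0 via epsilon: add p8.
From p1 via epsilon: add p16.
From p7 via epsilon: add p14.
From p8 via epsilon: add p11.
From p14 via epsilon: add p17.
From p16 via epsilon: add p4.
From p4 via epsilon: add p10.
No new states can be added; the closed set is {p0, p1, p3, p4, p7, p8, p10, p11, p14, p16, p17}.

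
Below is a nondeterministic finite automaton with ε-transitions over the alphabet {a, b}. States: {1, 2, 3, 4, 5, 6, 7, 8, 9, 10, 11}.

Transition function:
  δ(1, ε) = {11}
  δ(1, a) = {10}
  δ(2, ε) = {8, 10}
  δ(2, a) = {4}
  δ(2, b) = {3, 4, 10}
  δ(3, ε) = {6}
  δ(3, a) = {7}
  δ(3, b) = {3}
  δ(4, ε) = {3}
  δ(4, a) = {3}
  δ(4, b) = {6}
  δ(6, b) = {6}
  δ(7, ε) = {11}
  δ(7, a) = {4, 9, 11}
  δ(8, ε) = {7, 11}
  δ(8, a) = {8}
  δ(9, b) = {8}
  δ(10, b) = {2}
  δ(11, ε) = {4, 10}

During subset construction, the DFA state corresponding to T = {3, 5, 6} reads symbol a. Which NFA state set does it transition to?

{3, 4, 6, 7, 10, 11}

3 on a → {7}.
No a-transition from 5, 6.
Union after reading a: {7}.
Now take the ε-closure:
From 7 via ε: add 11.
From 11 via ε: add 4, 10.
From 4 via ε: add 3.
From 3 via ε: add 6.
No new states can be added; the closed set is {3, 4, 6, 7, 10, 11}.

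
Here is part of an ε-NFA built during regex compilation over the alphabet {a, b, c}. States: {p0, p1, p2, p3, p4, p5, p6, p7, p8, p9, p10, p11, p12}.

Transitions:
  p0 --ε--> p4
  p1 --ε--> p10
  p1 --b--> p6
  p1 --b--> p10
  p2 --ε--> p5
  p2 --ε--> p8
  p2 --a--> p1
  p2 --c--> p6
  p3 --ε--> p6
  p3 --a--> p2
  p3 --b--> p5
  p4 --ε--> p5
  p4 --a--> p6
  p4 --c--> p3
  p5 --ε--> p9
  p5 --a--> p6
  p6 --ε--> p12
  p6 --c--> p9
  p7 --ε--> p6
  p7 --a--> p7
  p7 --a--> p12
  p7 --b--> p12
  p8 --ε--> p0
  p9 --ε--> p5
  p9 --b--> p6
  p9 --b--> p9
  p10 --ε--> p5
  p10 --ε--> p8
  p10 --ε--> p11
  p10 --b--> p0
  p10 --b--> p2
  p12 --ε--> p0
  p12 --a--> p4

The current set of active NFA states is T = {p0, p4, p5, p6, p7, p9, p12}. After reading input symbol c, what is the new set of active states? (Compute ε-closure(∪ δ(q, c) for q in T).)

p4 on c → {p3}.
p6 on c → {p9}.
No c-transition from p0, p5, p7, p9, p12.
Union after reading c: {p3, p9}.
Now take the ε-closure:
From p3 via ε: add p6.
From p9 via ε: add p5.
From p6 via ε: add p12.
From p12 via ε: add p0.
From p0 via ε: add p4.
No new states can be added; the closed set is {p0, p3, p4, p5, p6, p9, p12}.

{p0, p3, p4, p5, p6, p9, p12}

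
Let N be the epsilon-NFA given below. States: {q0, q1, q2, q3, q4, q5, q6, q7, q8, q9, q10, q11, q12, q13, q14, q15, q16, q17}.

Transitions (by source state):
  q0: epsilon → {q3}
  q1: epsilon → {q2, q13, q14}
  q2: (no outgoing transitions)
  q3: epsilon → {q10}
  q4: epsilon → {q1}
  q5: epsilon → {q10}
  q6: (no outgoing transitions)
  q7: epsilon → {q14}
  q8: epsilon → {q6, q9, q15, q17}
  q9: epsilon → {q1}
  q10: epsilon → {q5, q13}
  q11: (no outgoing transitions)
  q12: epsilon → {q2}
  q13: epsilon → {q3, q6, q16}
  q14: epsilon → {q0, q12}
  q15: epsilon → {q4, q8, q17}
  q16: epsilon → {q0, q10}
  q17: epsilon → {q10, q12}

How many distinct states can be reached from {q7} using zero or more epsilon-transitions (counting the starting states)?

11

Start with {q7}.
From q7 via epsilon: add q14.
From q14 via epsilon: add q0, q12.
From q0 via epsilon: add q3.
From q12 via epsilon: add q2.
From q3 via epsilon: add q10.
From q10 via epsilon: add q5, q13.
From q13 via epsilon: add q6, q16.
epsilon-closure = {q0, q2, q3, q5, q6, q7, q10, q12, q13, q14, q16}, which has 11 states.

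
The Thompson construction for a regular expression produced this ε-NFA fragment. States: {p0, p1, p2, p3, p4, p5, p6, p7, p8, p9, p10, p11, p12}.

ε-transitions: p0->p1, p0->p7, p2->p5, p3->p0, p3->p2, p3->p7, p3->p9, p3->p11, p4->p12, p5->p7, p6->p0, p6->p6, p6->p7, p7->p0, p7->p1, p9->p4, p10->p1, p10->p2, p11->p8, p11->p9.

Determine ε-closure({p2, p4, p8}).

{p0, p1, p2, p4, p5, p7, p8, p12}

Start with {p2, p4, p8}.
From p2 via ε: add p5.
From p4 via ε: add p12.
From p5 via ε: add p7.
From p7 via ε: add p0, p1.
No new states can be added; the closed set is {p0, p1, p2, p4, p5, p7, p8, p12}.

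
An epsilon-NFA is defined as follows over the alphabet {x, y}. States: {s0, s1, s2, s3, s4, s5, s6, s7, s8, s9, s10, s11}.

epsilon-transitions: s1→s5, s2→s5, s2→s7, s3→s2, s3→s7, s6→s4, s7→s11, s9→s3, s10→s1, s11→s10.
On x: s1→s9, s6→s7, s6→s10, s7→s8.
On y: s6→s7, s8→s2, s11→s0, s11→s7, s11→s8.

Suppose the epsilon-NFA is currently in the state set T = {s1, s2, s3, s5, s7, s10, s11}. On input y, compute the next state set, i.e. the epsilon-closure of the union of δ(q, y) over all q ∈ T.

{s0, s1, s5, s7, s8, s10, s11}

s11 on y → {s0, s7, s8}.
No y-transition from s1, s2, s3, s5, s7, s10.
Union after reading y: {s0, s7, s8}.
Now take the epsilon-closure:
From s7 via epsilon: add s11.
From s11 via epsilon: add s10.
From s10 via epsilon: add s1.
From s1 via epsilon: add s5.
No new states can be added; the closed set is {s0, s1, s5, s7, s8, s10, s11}.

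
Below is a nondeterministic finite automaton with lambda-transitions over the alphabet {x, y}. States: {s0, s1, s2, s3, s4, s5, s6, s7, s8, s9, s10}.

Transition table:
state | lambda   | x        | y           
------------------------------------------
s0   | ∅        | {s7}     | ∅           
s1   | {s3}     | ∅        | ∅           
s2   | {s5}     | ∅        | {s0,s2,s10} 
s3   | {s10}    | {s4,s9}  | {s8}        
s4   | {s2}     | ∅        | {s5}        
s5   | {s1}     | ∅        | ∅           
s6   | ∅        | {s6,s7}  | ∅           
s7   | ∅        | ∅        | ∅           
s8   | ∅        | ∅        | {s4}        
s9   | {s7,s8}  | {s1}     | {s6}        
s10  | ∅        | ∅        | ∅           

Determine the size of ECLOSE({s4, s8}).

7

Start with {s4, s8}.
From s4 via lambda: add s2.
From s2 via lambda: add s5.
From s5 via lambda: add s1.
From s1 via lambda: add s3.
From s3 via lambda: add s10.
lambda-closure = {s1, s2, s3, s4, s5, s8, s10}, which has 7 states.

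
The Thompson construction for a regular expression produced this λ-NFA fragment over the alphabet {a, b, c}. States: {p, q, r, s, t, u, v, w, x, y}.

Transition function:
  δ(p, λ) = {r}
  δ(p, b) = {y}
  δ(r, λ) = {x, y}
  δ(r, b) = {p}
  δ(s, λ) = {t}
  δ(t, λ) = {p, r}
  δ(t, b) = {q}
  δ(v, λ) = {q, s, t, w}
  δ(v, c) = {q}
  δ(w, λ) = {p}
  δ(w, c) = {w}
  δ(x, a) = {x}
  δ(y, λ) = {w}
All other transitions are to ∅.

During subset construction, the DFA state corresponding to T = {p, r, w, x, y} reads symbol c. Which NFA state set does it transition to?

{p, r, w, x, y}

w on c → {w}.
No c-transition from p, r, x, y.
Union after reading c: {w}.
Now take the λ-closure:
From w via λ: add p.
From p via λ: add r.
From r via λ: add x, y.
No new states can be added; the closed set is {p, r, w, x, y}.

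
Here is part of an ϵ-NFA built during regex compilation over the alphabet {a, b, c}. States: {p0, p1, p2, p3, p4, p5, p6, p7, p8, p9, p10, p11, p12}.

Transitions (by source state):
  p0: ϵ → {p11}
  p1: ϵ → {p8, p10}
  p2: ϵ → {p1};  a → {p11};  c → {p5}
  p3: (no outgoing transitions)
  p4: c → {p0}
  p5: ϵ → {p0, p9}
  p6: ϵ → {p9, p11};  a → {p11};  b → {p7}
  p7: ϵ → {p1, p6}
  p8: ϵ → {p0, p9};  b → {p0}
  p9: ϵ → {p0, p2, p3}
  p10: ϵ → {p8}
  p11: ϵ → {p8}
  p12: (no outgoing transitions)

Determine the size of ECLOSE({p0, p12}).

Start with {p0, p12}.
From p0 via ϵ: add p11.
From p11 via ϵ: add p8.
From p8 via ϵ: add p9.
From p9 via ϵ: add p2, p3.
From p2 via ϵ: add p1.
From p1 via ϵ: add p10.
ϵ-closure = {p0, p1, p2, p3, p8, p9, p10, p11, p12}, which has 9 states.

9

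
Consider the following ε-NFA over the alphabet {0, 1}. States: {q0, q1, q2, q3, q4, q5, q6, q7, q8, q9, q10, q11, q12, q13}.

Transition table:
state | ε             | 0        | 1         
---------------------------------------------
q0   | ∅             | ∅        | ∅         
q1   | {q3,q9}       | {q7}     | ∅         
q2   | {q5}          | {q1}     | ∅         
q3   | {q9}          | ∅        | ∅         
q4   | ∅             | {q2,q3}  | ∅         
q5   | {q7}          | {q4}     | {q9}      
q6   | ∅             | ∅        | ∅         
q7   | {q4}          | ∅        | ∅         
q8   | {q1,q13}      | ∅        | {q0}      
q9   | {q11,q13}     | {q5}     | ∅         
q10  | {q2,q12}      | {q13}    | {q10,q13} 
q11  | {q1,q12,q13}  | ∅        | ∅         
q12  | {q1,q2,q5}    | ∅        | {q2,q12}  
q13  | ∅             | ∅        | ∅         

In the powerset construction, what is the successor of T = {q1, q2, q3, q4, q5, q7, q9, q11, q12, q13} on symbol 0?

q1 on 0 → {q7}.
q2 on 0 → {q1}.
q4 on 0 → {q2, q3}.
q5 on 0 → {q4}.
q9 on 0 → {q5}.
No 0-transition from q3, q7, q11, q12, q13.
Union after reading 0: {q1, q2, q3, q4, q5, q7}.
Now take the ε-closure:
From q1 via ε: add q9.
From q9 via ε: add q11, q13.
From q11 via ε: add q12.
No new states can be added; the closed set is {q1, q2, q3, q4, q5, q7, q9, q11, q12, q13}.

{q1, q2, q3, q4, q5, q7, q9, q11, q12, q13}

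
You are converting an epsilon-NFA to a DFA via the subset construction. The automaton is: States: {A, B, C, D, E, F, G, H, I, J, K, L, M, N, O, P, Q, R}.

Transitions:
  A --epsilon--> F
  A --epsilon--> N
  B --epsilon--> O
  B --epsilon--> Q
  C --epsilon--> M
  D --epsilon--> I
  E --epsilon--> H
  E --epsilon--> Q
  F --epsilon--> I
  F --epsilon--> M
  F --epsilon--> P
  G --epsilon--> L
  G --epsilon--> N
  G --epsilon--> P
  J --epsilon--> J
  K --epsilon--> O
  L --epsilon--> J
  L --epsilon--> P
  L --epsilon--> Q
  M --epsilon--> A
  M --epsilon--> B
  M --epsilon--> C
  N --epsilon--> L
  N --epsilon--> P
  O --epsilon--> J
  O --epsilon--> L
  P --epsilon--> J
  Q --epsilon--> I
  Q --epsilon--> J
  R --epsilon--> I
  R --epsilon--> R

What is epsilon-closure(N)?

{I, J, L, N, P, Q}

Start with {N}.
From N via epsilon: add L, P.
From L via epsilon: add J, Q.
From Q via epsilon: add I.
No new states can be added; the closed set is {I, J, L, N, P, Q}.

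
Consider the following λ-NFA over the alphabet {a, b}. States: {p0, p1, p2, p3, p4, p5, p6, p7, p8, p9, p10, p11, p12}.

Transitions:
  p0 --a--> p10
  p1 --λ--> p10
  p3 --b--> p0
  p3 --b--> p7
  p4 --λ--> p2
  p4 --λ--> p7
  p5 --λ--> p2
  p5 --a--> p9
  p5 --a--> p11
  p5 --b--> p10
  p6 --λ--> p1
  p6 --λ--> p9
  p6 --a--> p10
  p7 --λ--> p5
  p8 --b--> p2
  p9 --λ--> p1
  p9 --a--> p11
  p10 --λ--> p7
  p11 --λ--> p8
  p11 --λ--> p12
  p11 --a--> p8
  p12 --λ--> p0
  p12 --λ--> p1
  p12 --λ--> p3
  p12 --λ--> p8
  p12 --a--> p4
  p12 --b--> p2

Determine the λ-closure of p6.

Start with {p6}.
From p6 via λ: add p1, p9.
From p1 via λ: add p10.
From p10 via λ: add p7.
From p7 via λ: add p5.
From p5 via λ: add p2.
No new states can be added; the closed set is {p1, p2, p5, p6, p7, p9, p10}.

{p1, p2, p5, p6, p7, p9, p10}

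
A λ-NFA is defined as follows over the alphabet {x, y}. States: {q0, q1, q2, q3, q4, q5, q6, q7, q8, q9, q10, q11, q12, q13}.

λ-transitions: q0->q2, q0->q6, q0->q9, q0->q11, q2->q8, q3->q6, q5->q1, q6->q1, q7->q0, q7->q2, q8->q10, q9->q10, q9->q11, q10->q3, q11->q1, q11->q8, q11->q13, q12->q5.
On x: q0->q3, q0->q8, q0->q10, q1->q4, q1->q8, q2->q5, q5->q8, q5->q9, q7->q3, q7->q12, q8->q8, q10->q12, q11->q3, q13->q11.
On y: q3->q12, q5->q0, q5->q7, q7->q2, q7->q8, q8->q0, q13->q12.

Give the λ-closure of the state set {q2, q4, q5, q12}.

Start with {q2, q4, q5, q12}.
From q2 via λ: add q8.
From q5 via λ: add q1.
From q8 via λ: add q10.
From q10 via λ: add q3.
From q3 via λ: add q6.
No new states can be added; the closed set is {q1, q2, q3, q4, q5, q6, q8, q10, q12}.

{q1, q2, q3, q4, q5, q6, q8, q10, q12}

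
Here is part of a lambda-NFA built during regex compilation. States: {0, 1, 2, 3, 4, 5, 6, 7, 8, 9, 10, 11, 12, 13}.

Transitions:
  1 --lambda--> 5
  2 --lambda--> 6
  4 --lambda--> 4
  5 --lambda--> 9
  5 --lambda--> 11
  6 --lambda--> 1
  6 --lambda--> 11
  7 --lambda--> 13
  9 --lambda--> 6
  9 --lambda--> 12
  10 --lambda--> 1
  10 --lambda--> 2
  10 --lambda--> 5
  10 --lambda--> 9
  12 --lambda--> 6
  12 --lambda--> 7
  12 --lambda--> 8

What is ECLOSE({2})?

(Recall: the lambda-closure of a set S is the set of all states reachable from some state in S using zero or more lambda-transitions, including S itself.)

{1, 2, 5, 6, 7, 8, 9, 11, 12, 13}

Start with {2}.
From 2 via lambda: add 6.
From 6 via lambda: add 1, 11.
From 1 via lambda: add 5.
From 5 via lambda: add 9.
From 9 via lambda: add 12.
From 12 via lambda: add 7, 8.
From 7 via lambda: add 13.
No new states can be added; the closed set is {1, 2, 5, 6, 7, 8, 9, 11, 12, 13}.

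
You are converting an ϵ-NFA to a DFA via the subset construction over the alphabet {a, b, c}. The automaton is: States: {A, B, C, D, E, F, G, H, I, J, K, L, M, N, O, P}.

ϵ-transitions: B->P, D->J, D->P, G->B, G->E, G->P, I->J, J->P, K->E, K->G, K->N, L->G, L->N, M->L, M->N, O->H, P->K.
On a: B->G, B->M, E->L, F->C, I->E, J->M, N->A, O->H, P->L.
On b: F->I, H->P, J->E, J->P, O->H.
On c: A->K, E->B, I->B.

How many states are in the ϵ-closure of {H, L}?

Start with {H, L}.
From L via ϵ: add G, N.
From G via ϵ: add B, E, P.
From P via ϵ: add K.
ϵ-closure = {B, E, G, H, K, L, N, P}, which has 8 states.

8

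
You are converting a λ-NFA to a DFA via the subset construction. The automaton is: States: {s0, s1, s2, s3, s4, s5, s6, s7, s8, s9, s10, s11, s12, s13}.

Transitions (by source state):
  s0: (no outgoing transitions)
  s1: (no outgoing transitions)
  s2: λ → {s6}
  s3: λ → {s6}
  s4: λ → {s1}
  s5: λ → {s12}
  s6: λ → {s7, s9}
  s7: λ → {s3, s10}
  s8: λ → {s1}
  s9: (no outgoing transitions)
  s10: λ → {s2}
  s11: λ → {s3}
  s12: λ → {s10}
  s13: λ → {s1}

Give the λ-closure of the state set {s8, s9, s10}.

{s1, s2, s3, s6, s7, s8, s9, s10}

Start with {s8, s9, s10}.
From s8 via λ: add s1.
From s10 via λ: add s2.
From s2 via λ: add s6.
From s6 via λ: add s7.
From s7 via λ: add s3.
No new states can be added; the closed set is {s1, s2, s3, s6, s7, s8, s9, s10}.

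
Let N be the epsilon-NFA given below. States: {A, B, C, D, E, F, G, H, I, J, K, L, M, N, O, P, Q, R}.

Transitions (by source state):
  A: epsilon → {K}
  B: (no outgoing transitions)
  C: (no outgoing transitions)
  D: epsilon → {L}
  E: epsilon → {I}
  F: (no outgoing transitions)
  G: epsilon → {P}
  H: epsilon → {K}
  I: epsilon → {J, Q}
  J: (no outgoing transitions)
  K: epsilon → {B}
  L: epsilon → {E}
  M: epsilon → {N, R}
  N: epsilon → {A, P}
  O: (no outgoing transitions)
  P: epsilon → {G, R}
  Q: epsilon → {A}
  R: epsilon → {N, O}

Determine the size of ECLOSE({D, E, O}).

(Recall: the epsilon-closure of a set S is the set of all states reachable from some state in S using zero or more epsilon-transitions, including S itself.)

10

Start with {D, E, O}.
From D via epsilon: add L.
From E via epsilon: add I.
From I via epsilon: add J, Q.
From Q via epsilon: add A.
From A via epsilon: add K.
From K via epsilon: add B.
epsilon-closure = {A, B, D, E, I, J, K, L, O, Q}, which has 10 states.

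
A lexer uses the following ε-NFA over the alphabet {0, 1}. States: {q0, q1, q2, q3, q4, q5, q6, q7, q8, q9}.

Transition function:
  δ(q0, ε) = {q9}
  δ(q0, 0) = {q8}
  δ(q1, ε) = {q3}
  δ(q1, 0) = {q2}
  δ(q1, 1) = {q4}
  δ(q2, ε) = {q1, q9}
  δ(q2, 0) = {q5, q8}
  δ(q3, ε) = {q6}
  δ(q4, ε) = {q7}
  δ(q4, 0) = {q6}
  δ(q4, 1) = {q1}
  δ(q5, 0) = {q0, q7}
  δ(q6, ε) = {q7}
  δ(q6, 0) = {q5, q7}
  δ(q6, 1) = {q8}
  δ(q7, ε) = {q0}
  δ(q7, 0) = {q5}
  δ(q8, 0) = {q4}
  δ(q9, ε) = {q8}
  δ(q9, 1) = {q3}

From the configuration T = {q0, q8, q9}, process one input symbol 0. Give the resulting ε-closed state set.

q0 on 0 → {q8}.
q8 on 0 → {q4}.
No 0-transition from q9.
Union after reading 0: {q4, q8}.
Now take the ε-closure:
From q4 via ε: add q7.
From q7 via ε: add q0.
From q0 via ε: add q9.
No new states can be added; the closed set is {q0, q4, q7, q8, q9}.

{q0, q4, q7, q8, q9}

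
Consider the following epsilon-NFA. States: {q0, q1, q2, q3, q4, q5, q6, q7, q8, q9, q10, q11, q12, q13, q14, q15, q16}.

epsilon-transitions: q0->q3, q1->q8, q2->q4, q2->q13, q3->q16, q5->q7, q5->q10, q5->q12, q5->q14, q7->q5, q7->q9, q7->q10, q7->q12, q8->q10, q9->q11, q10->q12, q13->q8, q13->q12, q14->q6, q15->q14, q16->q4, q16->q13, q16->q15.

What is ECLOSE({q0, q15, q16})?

{q0, q3, q4, q6, q8, q10, q12, q13, q14, q15, q16}

Start with {q0, q15, q16}.
From q0 via epsilon: add q3.
From q15 via epsilon: add q14.
From q16 via epsilon: add q4, q13.
From q13 via epsilon: add q8, q12.
From q14 via epsilon: add q6.
From q8 via epsilon: add q10.
No new states can be added; the closed set is {q0, q3, q4, q6, q8, q10, q12, q13, q14, q15, q16}.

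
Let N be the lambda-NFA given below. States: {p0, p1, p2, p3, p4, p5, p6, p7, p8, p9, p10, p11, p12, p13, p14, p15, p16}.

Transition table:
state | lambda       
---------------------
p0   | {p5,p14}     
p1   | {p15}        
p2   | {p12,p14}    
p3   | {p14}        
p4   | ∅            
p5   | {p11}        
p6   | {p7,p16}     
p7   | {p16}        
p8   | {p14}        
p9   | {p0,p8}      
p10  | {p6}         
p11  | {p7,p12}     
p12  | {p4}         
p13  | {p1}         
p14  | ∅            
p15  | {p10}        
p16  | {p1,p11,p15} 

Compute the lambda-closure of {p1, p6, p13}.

Start with {p1, p6, p13}.
From p1 via lambda: add p15.
From p6 via lambda: add p7, p16.
From p15 via lambda: add p10.
From p16 via lambda: add p11.
From p11 via lambda: add p12.
From p12 via lambda: add p4.
No new states can be added; the closed set is {p1, p4, p6, p7, p10, p11, p12, p13, p15, p16}.

{p1, p4, p6, p7, p10, p11, p12, p13, p15, p16}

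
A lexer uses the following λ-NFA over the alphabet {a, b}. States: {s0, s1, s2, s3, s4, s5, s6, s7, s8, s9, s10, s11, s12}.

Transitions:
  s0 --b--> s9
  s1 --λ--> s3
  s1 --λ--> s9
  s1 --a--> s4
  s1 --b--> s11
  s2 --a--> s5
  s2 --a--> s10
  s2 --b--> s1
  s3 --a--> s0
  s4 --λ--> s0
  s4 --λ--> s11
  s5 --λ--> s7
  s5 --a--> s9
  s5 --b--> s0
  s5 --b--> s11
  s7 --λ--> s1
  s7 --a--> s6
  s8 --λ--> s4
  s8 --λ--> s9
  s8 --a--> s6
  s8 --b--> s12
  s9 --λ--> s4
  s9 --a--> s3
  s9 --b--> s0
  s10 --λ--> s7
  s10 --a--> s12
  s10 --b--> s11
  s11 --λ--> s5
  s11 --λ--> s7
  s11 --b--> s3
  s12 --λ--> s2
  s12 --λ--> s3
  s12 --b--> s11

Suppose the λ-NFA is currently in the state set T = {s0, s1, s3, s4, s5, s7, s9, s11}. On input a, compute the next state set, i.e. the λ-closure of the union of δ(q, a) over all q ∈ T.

s1 on a → {s4}.
s3 on a → {s0}.
s5 on a → {s9}.
s7 on a → {s6}.
s9 on a → {s3}.
No a-transition from s0, s4, s11.
Union after reading a: {s0, s3, s4, s6, s9}.
Now take the λ-closure:
From s4 via λ: add s11.
From s11 via λ: add s5, s7.
From s7 via λ: add s1.
No new states can be added; the closed set is {s0, s1, s3, s4, s5, s6, s7, s9, s11}.

{s0, s1, s3, s4, s5, s6, s7, s9, s11}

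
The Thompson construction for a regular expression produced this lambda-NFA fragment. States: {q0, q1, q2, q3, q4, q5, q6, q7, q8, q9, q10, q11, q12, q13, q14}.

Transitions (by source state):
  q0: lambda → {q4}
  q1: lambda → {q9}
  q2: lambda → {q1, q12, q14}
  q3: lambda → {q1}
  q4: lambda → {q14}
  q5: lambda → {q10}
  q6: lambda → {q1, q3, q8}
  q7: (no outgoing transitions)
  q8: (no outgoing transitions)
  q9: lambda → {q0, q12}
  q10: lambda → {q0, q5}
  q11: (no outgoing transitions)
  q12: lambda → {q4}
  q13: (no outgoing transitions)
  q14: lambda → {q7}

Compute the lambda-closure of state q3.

{q0, q1, q3, q4, q7, q9, q12, q14}

Start with {q3}.
From q3 via lambda: add q1.
From q1 via lambda: add q9.
From q9 via lambda: add q0, q12.
From q0 via lambda: add q4.
From q4 via lambda: add q14.
From q14 via lambda: add q7.
No new states can be added; the closed set is {q0, q1, q3, q4, q7, q9, q12, q14}.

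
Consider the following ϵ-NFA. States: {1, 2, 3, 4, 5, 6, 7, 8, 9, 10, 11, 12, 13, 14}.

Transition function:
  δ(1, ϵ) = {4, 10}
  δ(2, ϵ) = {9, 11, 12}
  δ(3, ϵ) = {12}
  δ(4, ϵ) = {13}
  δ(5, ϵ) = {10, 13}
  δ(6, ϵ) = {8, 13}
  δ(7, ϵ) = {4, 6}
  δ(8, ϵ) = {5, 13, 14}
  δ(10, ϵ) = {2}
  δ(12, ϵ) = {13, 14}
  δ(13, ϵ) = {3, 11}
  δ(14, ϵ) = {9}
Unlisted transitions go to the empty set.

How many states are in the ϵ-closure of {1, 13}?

Start with {1, 13}.
From 1 via ϵ: add 4, 10.
From 13 via ϵ: add 3, 11.
From 3 via ϵ: add 12.
From 10 via ϵ: add 2.
From 2 via ϵ: add 9.
From 12 via ϵ: add 14.
ϵ-closure = {1, 2, 3, 4, 9, 10, 11, 12, 13, 14}, which has 10 states.

10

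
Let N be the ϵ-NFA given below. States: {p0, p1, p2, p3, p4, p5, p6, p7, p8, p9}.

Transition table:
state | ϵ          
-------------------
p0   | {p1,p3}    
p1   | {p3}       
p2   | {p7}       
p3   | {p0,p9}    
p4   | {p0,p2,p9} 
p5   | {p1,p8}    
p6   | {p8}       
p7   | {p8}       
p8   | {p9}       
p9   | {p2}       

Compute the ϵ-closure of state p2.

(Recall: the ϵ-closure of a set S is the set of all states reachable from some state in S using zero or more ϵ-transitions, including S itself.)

{p2, p7, p8, p9}

Start with {p2}.
From p2 via ϵ: add p7.
From p7 via ϵ: add p8.
From p8 via ϵ: add p9.
No new states can be added; the closed set is {p2, p7, p8, p9}.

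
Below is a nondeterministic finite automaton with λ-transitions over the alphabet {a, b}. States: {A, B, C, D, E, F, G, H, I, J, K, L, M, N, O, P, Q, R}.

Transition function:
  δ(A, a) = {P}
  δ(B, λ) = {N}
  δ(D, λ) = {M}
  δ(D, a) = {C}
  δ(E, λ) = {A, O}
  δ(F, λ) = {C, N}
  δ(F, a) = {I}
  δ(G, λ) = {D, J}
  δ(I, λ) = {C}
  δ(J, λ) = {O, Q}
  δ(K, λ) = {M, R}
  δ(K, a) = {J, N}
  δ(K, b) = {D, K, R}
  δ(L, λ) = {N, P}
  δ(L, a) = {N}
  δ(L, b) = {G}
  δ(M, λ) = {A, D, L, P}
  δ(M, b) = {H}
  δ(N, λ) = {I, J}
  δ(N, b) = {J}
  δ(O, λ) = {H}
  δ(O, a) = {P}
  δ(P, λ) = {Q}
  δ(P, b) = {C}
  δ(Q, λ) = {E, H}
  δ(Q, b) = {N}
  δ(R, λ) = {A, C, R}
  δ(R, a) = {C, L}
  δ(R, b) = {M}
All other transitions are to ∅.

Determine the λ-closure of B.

Start with {B}.
From B via λ: add N.
From N via λ: add I, J.
From I via λ: add C.
From J via λ: add O, Q.
From O via λ: add H.
From Q via λ: add E.
From E via λ: add A.
No new states can be added; the closed set is {A, B, C, E, H, I, J, N, O, Q}.

{A, B, C, E, H, I, J, N, O, Q}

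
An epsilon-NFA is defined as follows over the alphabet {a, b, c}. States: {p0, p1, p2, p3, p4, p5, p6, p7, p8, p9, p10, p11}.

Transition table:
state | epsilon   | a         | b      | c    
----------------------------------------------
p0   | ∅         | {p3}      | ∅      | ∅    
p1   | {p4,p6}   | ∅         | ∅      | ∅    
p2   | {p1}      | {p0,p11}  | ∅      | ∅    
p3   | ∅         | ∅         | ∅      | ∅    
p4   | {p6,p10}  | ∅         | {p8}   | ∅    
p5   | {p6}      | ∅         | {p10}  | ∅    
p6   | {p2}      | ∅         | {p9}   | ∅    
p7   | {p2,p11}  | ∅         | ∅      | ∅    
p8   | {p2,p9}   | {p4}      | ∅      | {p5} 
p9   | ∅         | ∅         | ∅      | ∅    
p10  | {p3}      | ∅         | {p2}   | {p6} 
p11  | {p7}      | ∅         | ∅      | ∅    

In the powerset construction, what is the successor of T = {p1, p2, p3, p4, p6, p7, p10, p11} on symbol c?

p10 on c → {p6}.
No c-transition from p1, p2, p3, p4, p6, p7, p11.
Union after reading c: {p6}.
Now take the epsilon-closure:
From p6 via epsilon: add p2.
From p2 via epsilon: add p1.
From p1 via epsilon: add p4.
From p4 via epsilon: add p10.
From p10 via epsilon: add p3.
No new states can be added; the closed set is {p1, p2, p3, p4, p6, p10}.

{p1, p2, p3, p4, p6, p10}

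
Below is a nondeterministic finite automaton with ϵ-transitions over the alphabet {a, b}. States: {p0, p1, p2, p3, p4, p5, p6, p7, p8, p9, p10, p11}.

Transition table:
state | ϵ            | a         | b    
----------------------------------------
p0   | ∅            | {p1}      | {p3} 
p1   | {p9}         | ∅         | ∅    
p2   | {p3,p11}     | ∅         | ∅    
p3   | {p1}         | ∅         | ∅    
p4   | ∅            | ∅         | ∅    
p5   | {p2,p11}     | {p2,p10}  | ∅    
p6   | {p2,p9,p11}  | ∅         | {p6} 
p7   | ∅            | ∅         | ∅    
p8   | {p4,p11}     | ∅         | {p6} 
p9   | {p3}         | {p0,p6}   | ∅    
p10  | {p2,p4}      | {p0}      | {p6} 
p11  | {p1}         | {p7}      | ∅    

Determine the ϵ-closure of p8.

{p1, p3, p4, p8, p9, p11}

Start with {p8}.
From p8 via ϵ: add p4, p11.
From p11 via ϵ: add p1.
From p1 via ϵ: add p9.
From p9 via ϵ: add p3.
No new states can be added; the closed set is {p1, p3, p4, p8, p9, p11}.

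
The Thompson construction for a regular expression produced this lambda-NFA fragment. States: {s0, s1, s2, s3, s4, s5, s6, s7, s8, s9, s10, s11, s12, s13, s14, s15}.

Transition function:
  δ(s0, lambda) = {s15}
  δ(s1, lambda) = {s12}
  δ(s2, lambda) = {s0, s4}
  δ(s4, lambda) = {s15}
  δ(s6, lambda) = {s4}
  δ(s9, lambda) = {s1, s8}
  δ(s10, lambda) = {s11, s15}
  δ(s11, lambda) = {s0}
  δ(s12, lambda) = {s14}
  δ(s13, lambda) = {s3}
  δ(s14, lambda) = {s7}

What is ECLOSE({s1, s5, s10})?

Start with {s1, s5, s10}.
From s1 via lambda: add s12.
From s10 via lambda: add s11, s15.
From s11 via lambda: add s0.
From s12 via lambda: add s14.
From s14 via lambda: add s7.
No new states can be added; the closed set is {s0, s1, s5, s7, s10, s11, s12, s14, s15}.

{s0, s1, s5, s7, s10, s11, s12, s14, s15}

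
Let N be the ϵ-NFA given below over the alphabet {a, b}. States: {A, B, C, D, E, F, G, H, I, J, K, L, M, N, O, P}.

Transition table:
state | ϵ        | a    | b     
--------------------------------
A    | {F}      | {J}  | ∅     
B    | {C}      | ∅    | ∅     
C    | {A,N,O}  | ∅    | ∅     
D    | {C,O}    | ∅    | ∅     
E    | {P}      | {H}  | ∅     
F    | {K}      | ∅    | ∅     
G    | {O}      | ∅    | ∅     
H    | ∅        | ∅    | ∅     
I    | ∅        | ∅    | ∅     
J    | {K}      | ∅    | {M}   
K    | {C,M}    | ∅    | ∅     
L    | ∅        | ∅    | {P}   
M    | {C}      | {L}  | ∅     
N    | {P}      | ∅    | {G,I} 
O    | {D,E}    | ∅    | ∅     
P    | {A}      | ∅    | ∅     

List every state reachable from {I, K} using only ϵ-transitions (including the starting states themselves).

{A, C, D, E, F, I, K, M, N, O, P}

Start with {I, K}.
From K via ϵ: add C, M.
From C via ϵ: add A, N, O.
From A via ϵ: add F.
From N via ϵ: add P.
From O via ϵ: add D, E.
No new states can be added; the closed set is {A, C, D, E, F, I, K, M, N, O, P}.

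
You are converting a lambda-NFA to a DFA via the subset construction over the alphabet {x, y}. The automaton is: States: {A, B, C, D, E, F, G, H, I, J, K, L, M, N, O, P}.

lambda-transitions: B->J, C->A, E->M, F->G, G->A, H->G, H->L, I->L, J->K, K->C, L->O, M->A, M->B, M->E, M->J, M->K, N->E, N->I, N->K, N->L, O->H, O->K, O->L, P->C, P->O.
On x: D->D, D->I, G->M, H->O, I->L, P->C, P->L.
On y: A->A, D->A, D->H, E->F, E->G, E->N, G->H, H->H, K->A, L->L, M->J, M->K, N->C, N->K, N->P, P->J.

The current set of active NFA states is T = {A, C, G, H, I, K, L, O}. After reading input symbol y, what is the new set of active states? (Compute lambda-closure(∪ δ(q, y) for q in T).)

{A, C, G, H, K, L, O}

A on y → {A}.
G on y → {H}.
H on y → {H}.
K on y → {A}.
L on y → {L}.
No y-transition from C, I, O.
Union after reading y: {A, H, L}.
Now take the lambda-closure:
From H via lambda: add G.
From L via lambda: add O.
From O via lambda: add K.
From K via lambda: add C.
No new states can be added; the closed set is {A, C, G, H, K, L, O}.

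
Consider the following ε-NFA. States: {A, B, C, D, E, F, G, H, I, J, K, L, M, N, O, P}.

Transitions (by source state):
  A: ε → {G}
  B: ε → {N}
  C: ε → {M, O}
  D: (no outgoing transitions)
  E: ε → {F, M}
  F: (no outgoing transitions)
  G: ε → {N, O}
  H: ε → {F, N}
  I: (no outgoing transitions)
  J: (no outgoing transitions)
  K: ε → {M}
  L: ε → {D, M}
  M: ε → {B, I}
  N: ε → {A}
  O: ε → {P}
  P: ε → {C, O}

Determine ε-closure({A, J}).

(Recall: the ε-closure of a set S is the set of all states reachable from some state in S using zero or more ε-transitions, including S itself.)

Start with {A, J}.
From A via ε: add G.
From G via ε: add N, O.
From O via ε: add P.
From P via ε: add C.
From C via ε: add M.
From M via ε: add B, I.
No new states can be added; the closed set is {A, B, C, G, I, J, M, N, O, P}.

{A, B, C, G, I, J, M, N, O, P}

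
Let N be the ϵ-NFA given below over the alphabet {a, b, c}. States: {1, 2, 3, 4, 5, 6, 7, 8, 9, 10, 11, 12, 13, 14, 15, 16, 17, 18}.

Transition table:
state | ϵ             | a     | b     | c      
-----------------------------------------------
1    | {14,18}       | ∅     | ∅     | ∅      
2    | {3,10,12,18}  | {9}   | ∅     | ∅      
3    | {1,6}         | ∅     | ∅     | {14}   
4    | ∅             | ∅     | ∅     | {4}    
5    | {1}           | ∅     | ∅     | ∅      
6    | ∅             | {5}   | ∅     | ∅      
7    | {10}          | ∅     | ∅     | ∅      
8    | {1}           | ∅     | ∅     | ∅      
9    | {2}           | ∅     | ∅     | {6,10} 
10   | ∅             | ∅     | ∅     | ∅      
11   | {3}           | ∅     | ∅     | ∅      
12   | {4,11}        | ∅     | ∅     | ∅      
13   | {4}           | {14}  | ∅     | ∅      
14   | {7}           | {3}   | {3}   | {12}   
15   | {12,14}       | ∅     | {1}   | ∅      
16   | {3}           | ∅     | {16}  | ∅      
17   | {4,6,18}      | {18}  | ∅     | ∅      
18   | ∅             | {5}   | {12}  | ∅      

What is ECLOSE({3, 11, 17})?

Start with {3, 11, 17}.
From 3 via ϵ: add 1, 6.
From 17 via ϵ: add 4, 18.
From 1 via ϵ: add 14.
From 14 via ϵ: add 7.
From 7 via ϵ: add 10.
No new states can be added; the closed set is {1, 3, 4, 6, 7, 10, 11, 14, 17, 18}.

{1, 3, 4, 6, 7, 10, 11, 14, 17, 18}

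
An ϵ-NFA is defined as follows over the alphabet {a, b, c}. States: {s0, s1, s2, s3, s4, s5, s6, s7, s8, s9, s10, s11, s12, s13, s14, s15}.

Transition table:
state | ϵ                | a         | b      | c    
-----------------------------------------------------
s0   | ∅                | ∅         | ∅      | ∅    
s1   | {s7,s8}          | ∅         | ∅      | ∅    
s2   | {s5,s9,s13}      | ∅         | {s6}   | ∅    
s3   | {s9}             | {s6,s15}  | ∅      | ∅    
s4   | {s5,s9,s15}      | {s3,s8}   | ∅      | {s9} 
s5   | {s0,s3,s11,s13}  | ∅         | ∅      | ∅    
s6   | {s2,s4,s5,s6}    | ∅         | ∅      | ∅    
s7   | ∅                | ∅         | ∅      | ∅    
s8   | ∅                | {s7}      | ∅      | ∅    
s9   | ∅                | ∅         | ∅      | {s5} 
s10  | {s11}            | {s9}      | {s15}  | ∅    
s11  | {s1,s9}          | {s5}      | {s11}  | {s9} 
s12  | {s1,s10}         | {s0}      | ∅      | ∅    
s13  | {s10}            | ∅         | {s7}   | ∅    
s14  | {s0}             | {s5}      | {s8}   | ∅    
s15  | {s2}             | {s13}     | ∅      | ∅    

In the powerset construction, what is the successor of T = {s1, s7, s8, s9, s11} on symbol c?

{s0, s1, s3, s5, s7, s8, s9, s10, s11, s13}

s9 on c → {s5}.
s11 on c → {s9}.
No c-transition from s1, s7, s8.
Union after reading c: {s5, s9}.
Now take the ϵ-closure:
From s5 via ϵ: add s0, s3, s11, s13.
From s11 via ϵ: add s1.
From s13 via ϵ: add s10.
From s1 via ϵ: add s7, s8.
No new states can be added; the closed set is {s0, s1, s3, s5, s7, s8, s9, s10, s11, s13}.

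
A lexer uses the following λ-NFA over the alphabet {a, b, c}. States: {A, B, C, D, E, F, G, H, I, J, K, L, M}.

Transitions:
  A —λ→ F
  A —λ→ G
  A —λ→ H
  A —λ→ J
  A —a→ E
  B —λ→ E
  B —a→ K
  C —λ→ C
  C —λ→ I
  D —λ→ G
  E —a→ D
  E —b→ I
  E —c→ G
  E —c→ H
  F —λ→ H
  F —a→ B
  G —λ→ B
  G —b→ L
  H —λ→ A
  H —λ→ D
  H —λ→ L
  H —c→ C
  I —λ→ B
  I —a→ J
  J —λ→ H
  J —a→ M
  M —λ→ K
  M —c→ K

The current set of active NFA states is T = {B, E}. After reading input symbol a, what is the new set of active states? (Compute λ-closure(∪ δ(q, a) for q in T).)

{B, D, E, G, K}

B on a → {K}.
E on a → {D}.
Union after reading a: {D, K}.
Now take the λ-closure:
From D via λ: add G.
From G via λ: add B.
From B via λ: add E.
No new states can be added; the closed set is {B, D, E, G, K}.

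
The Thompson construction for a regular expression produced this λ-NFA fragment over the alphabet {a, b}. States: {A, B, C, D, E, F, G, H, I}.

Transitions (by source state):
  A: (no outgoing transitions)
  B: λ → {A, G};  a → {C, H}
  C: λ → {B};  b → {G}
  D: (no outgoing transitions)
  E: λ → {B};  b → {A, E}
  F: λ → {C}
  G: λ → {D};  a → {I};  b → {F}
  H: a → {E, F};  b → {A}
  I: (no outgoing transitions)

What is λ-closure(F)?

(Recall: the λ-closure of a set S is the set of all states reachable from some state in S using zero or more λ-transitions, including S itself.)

{A, B, C, D, F, G}

Start with {F}.
From F via λ: add C.
From C via λ: add B.
From B via λ: add A, G.
From G via λ: add D.
No new states can be added; the closed set is {A, B, C, D, F, G}.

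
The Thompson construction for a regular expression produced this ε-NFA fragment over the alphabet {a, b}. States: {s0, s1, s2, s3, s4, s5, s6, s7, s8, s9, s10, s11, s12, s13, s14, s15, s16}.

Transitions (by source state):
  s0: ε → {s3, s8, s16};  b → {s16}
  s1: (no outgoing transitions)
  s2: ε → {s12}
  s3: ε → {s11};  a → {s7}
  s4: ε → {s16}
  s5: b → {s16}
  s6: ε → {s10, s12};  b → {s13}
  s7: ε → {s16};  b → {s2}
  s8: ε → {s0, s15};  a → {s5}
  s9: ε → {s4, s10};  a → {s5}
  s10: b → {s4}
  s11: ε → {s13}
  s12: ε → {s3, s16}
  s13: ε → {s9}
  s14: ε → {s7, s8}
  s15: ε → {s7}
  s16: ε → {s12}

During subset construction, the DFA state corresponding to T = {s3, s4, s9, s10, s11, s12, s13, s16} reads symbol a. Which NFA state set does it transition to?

s3 on a → {s7}.
s9 on a → {s5}.
No a-transition from s4, s10, s11, s12, s13, s16.
Union after reading a: {s5, s7}.
Now take the ε-closure:
From s7 via ε: add s16.
From s16 via ε: add s12.
From s12 via ε: add s3.
From s3 via ε: add s11.
From s11 via ε: add s13.
From s13 via ε: add s9.
From s9 via ε: add s4, s10.
No new states can be added; the closed set is {s3, s4, s5, s7, s9, s10, s11, s12, s13, s16}.

{s3, s4, s5, s7, s9, s10, s11, s12, s13, s16}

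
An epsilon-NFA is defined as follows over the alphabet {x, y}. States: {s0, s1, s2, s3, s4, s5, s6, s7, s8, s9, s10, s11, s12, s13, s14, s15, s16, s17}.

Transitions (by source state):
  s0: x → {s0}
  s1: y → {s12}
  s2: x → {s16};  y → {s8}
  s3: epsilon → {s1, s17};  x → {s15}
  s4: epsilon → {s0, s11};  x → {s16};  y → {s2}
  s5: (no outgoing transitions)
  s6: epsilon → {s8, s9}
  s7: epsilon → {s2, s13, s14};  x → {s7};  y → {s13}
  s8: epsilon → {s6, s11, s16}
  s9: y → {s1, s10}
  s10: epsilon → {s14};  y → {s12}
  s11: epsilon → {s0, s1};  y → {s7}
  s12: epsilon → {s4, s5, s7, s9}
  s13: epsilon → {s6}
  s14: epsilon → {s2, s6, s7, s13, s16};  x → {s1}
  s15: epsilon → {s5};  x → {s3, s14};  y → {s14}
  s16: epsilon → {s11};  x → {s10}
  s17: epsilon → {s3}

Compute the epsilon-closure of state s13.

{s0, s1, s6, s8, s9, s11, s13, s16}

Start with {s13}.
From s13 via epsilon: add s6.
From s6 via epsilon: add s8, s9.
From s8 via epsilon: add s11, s16.
From s11 via epsilon: add s0, s1.
No new states can be added; the closed set is {s0, s1, s6, s8, s9, s11, s13, s16}.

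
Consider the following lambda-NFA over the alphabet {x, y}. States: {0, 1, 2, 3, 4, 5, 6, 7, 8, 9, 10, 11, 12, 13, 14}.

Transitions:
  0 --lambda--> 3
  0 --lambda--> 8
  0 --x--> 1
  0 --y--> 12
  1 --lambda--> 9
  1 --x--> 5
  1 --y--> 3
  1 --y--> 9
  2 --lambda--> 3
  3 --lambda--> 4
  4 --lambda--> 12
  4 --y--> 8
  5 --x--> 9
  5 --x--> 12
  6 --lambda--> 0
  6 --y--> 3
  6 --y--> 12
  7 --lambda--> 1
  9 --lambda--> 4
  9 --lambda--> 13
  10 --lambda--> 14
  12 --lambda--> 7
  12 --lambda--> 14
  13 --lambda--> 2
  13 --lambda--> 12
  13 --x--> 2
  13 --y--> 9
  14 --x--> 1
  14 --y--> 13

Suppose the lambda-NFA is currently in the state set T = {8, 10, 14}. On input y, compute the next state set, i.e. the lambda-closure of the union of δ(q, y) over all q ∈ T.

{1, 2, 3, 4, 7, 9, 12, 13, 14}

14 on y → {13}.
No y-transition from 8, 10.
Union after reading y: {13}.
Now take the lambda-closure:
From 13 via lambda: add 2, 12.
From 2 via lambda: add 3.
From 12 via lambda: add 7, 14.
From 3 via lambda: add 4.
From 7 via lambda: add 1.
From 1 via lambda: add 9.
No new states can be added; the closed set is {1, 2, 3, 4, 7, 9, 12, 13, 14}.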